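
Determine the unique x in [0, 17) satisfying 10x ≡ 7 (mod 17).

16

10⁻¹ ≡ 12 (mod 17) because 10·12 = 120 = 7·17 + 1.
So x ≡ 12·7 = 84 ≡ 16 (mod 17).
Check: 10·16 = 160 = 9·17 + 7.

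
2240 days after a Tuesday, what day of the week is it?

2240 − 320·7 = 0, so 2240 ≡ 0 (mod 7).
Tuesday + 0 days → Tuesday.

Tuesday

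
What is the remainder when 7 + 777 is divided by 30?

4

777 = 25·30 + 27, so 777 mod 30 = 27.
(7 + 27) mod 30 = 4.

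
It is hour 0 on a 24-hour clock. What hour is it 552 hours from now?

0

552 = 23·24 + 0, so 552 mod 24 = 0.
(0 + 0) mod 24 = 0.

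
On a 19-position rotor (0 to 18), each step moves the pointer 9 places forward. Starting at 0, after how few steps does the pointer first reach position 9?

The inverse of 9 mod 19 is 17 (since 9·17 = 153 ≡ 1).
Multiplying both sides by 17: x ≡ 17·9 = 153 ≡ 1 (mod 19).

1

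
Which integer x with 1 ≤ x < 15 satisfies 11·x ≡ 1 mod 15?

15 = 1·11 + 4
11 = 2·4 + 3
4 = 1·3 + 1
3 = 3·1 + 0
Back-substituting gives 11·11 ≡ 1 (mod 15).

11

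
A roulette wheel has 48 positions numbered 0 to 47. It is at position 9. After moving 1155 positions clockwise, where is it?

12

1155 = 24·48 + 3, so 1155 mod 48 = 3.
(9 + 3) mod 48 = 12.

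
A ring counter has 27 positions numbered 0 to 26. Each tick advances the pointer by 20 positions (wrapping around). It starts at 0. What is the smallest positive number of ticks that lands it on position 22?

20

20⁻¹ ≡ 23 (mod 27) because 20·23 = 460 = 17·27 + 1.
So x ≡ 23·22 = 506 ≡ 20 (mod 27).
Check: 20·20 = 400 = 14·27 + 22.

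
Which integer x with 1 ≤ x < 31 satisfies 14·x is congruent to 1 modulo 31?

20

31 = 2·14 + 3
14 = 4·3 + 2
3 = 1·2 + 1
2 = 2·1 + 0
Back-substituting gives 14·20 ≡ 1 (mod 31).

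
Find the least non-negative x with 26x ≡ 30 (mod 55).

The inverse of 26 mod 55 is 36 (since 26·36 = 936 ≡ 1).
So x ≡ 36·30 = 1080 ≡ 35 (mod 55).

35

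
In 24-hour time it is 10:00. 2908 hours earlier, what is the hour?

6

2908 − 121·24 = 4, so 2908 ≡ 4 (mod 24).
(10 − 4) mod 24 = 6.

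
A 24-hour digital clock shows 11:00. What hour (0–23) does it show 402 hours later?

Dividing 402 by 24 gives quotient 16 and remainder 18.
(11 + 18) mod 24 = 5.

5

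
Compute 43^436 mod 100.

1

By repeated squaring mod 100: 43^1≡43, 43^2≡49, 43^4≡1, 43^8≡1, 43^16≡1, 43^32≡1, 43^64≡1, 43^128≡1, 43^256≡1.
436 = 4 + 16 + 32 + 128 + 256, so 43^436 ≡ 1·1·1·1·1 ≡ 1 (mod 100).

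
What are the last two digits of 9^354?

Square-and-reduce mod 100: 9^1≡9, 9^2≡81, 9^4≡61, 9^8≡21, 9^16≡41, 9^32≡81, 9^64≡61, 9^128≡21, 9^256≡41.
Since 354 = 2 + 32 + 64 + 256 in binary, 9^354 ≡ 81·81·61·41 ≡ 61 (mod 100).

61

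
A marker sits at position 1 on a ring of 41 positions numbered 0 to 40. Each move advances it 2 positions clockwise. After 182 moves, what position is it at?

37

182·2 = 364.
364 = 8·41 + 36, so 364 mod 41 = 36.
(1 + 36) mod 41 = 37.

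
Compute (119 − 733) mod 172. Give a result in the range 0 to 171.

Dividing 733 by 172 gives quotient 4 and remainder 45.
(119 − 45) mod 172 = 74.

74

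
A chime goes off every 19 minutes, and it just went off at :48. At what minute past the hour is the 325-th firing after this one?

325·19 = 6175.
Dividing 6175 by 60 gives quotient 102 and remainder 55.
(48 + 55) mod 60 = 43.

43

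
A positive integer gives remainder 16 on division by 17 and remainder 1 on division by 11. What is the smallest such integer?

67

x ≡ 1 (mod 11) gives x ∈ {1, 12, 23, 34, 45, 56, 67}.
The first of these with x mod 17 = 16 is 67.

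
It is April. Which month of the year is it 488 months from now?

488 mod 12 = 8 (since 40·12 = 480).
April + 8 months → December.

December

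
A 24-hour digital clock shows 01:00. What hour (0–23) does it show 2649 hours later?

2649 − 110·24 = 9, so 2649 ≡ 9 (mod 24).
(1 + 9) mod 24 = 10.

10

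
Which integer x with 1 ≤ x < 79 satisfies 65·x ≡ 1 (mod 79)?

62

79 = 1·65 + 14
65 = 4·14 + 9
14 = 1·9 + 5
9 = 1·5 + 4
5 = 1·4 + 1
4 = 4·1 + 0
Back-substituting gives 65·62 ≡ 1 (mod 79).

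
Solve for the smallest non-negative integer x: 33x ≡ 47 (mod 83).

33⁻¹ ≡ 78 (mod 83) because 33·78 = 2574 = 31·83 + 1.
So x ≡ 78·47 = 3666 ≡ 14 (mod 83).

14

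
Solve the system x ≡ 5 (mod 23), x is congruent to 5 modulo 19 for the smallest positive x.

Since 19·17 ≡ 1 (mod 23), take x = 5 + 19·((5−5)·17 mod 23) = 5 + 19·0 = 5.
Check: 5 mod 23 = 5, 5 mod 19 = 5.

5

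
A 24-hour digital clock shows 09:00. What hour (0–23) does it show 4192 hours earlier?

17

4192 − 174·24 = 16, so 4192 ≡ 16 (mod 24).
(9 − 16) mod 24 = 17.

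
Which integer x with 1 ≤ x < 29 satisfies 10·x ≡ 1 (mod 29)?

10·3 = 30 = 1·29 + 1, so 10⁻¹ ≡ 3 (mod 29).

3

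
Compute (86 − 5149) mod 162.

Dividing 5149 by 162 gives quotient 31 and remainder 127.
(86 − 127) mod 162 = 121.

121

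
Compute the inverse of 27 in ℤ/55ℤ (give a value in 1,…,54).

53

27·53 = 1431 = 26·55 + 1, so 27⁻¹ ≡ 53 (mod 55).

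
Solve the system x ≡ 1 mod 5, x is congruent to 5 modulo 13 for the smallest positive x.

31

x ≡ 1 (mod 5) gives x ∈ {1, 6, 11, 16, 21, 26, 31}.
The first of these with x mod 13 = 5 is 31.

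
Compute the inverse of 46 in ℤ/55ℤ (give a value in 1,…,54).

55 = 1·46 + 9
46 = 5·9 + 1
9 = 9·1 + 0
Back-substituting gives 46·6 ≡ 1 (mod 55).

6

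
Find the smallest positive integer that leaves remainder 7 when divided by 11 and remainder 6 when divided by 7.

x ≡ 6 (mod 7) gives x ∈ {6, 13, 20, 27, 34, 41, 48, 55, …}.
The first of these with x mod 11 = 7 is 62.

62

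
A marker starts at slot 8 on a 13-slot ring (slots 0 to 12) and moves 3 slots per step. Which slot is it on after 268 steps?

268·3 = 804.
804 = 61·13 + 11, so 804 mod 13 = 11.
(8 + 11) mod 13 = 6.

6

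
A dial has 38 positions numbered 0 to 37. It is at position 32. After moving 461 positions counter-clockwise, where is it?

27

461 mod 38 = 5 (since 12·38 = 456).
(32 − 5) mod 38 = 27.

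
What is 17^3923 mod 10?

Last digits of 7^n: 7, 9, 3, 1 (period 4).
3923 leaves remainder 3 on division by 4, so 17^3923 ends in 3.

3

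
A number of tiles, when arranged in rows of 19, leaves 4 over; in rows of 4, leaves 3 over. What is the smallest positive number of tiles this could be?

23

Since 4·5 ≡ 1 (mod 19), take x = 3 + 4·((4−3)·5 mod 19) = 3 + 4·5 = 23.
Check: 23 mod 19 = 4, 23 mod 4 = 3.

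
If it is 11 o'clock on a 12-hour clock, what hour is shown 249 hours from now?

8

249 mod 12 = 9 (since 20·12 = 240).
11 + 9 → 8 on a 12-hour dial.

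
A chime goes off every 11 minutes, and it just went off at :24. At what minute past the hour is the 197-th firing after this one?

197·11 = 2167.
2167 = 36·60 + 7, so 2167 mod 60 = 7.
(24 + 7) mod 60 = 31.

31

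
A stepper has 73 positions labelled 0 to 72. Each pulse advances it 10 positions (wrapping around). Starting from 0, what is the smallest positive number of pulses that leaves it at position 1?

73 = 7·10 + 3
10 = 3·3 + 1
3 = 3·1 + 0
Back-substituting gives 10·22 ≡ 1 (mod 73).

22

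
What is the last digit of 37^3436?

1

The units digit of 37^n cycles with period 4: 7, 9, 3, 1, …
3436 leaves remainder 0 on division by 4, so 37^3436 ends in 1.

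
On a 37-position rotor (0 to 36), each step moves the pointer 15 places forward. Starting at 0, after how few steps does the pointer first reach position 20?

15⁻¹ ≡ 5 (mod 37) because 15·5 = 75 = 2·37 + 1.
So x ≡ 5·20 = 100 ≡ 26 (mod 37).
Check: 15·26 = 390 = 10·37 + 20.

26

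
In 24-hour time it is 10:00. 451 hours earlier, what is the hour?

451 = 18·24 + 19, so 451 mod 24 = 19.
(10 − 19) mod 24 = 15.

15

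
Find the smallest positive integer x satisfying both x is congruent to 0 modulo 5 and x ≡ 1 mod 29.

x ≡ 0 (mod 5) gives x ∈ {0, 5, 10, 15, 20, 25, 30}.
The first of these with x mod 29 = 1 is 30.

30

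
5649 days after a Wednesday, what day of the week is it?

5649 − 807·7 = 0, so 5649 ≡ 0 (mod 7).
Wednesday + 0 days → Wednesday.

Wednesday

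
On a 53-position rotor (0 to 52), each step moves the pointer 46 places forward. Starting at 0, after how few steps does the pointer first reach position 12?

46⁻¹ ≡ 15 (mod 53) because 46·15 = 690 = 13·53 + 1.
Multiplying both sides by 15: x ≡ 15·12 = 180 ≡ 21 (mod 53).

21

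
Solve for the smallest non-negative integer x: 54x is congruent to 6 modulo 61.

34

The inverse of 54 mod 61 is 26 (since 54·26 = 1404 ≡ 1).
So x ≡ 26·6 = 156 ≡ 34 (mod 61).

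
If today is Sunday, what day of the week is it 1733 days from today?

Thursday

1733 mod 7 = 4 (since 247·7 = 1729).
Sunday + 4 days → Thursday.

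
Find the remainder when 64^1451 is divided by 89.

32

Successive squares of 64 mod 89: 64^1≡64, 64^2≡2, 64^4≡4, 64^8≡16, 64^16≡78, 64^32≡32, 64^64≡45, 64^128≡67, 64^256≡39, 64^512≡8, 64^1024≡64.
Since 1451 = 1 + 2 + 8 + 32 + 128 + 256 + 1024 in binary, 64^1451 ≡ 64·2·16·32·67·39·64 ≡ 32 (mod 89).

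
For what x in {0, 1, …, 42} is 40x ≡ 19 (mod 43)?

The inverse of 40 mod 43 is 14 (since 40·14 = 560 ≡ 1).
Multiplying both sides by 14: x ≡ 14·19 = 266 ≡ 8 (mod 43).
Check: 40·8 = 320 = 7·43 + 19.

8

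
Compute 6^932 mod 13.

3

Square-and-reduce mod 13: 6^1≡6, 6^2≡10, 6^4≡9, 6^8≡3, 6^16≡9, 6^32≡3, 6^64≡9, 6^128≡3, 6^256≡9, 6^512≡3.
Since 932 = 4 + 32 + 128 + 256 + 512 in binary, 6^932 ≡ 9·3·3·9·3 ≡ 3 (mod 13).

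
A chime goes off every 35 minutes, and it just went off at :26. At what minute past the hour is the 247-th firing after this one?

247·35 = 8645.
8645 = 144·60 + 5, so 8645 mod 60 = 5.
(26 + 5) mod 60 = 31.

31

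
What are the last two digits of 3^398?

89

Square-and-reduce mod 100: 3^1≡3, 3^2≡9, 3^4≡81, 3^8≡61, 3^16≡21, 3^32≡41, 3^64≡81, 3^128≡61, 3^256≡21.
Since 398 = 2 + 4 + 8 + 128 + 256 in binary, 3^398 ≡ 9·81·61·61·21 ≡ 89 (mod 100).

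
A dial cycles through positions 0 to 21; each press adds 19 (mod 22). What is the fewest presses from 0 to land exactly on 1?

19·7 = 133 = 6·22 + 1, so 19⁻¹ ≡ 7 (mod 22).

7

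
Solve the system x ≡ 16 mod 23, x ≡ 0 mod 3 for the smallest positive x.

x ≡ 0 (mod 3) gives x ∈ {0, 3, 6, 9, 12, 15, 18, 21, …}.
The first of these with x mod 23 = 16 is 39.

39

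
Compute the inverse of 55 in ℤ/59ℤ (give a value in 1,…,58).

55·44 = 2420 = 41·59 + 1, so 55⁻¹ ≡ 44 (mod 59).

44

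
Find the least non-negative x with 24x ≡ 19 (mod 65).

36

24⁻¹ ≡ 19 (mod 65) because 24·19 = 456 = 7·65 + 1.
Multiplying both sides by 19: x ≡ 19·19 = 361 ≡ 36 (mod 65).
Check: 24·36 = 864 = 13·65 + 19.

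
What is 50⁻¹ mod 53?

53 = 1·50 + 3
50 = 16·3 + 2
3 = 1·2 + 1
2 = 2·1 + 0
Back-substituting gives 50·35 ≡ 1 (mod 53).

35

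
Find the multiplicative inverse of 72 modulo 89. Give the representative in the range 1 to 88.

68

72·68 = 4896 = 55·89 + 1, so 72⁻¹ ≡ 68 (mod 89).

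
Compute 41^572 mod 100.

Square-and-reduce mod 100: 41^1≡41, 41^2≡81, 41^4≡61, 41^8≡21, 41^16≡41, 41^32≡81, 41^64≡61, 41^128≡21, 41^256≡41, 41^512≡81.
Since 572 = 4 + 8 + 16 + 32 + 512 in binary, 41^572 ≡ 61·21·41·81·81 ≡ 81 (mod 100).

81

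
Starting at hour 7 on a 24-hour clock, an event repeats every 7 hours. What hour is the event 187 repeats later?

20

187·7 = 1309.
1309 mod 24 = 13 (since 54·24 = 1296).
(7 + 13) mod 24 = 20.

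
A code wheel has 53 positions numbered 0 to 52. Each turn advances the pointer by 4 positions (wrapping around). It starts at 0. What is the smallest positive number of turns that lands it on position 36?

4⁻¹ ≡ 40 (mod 53) because 4·40 = 160 = 3·53 + 1.
So x ≡ 40·36 = 1440 ≡ 9 (mod 53).

9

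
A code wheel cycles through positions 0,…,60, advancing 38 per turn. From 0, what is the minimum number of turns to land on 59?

The inverse of 38 mod 61 is 53 (since 38·53 = 2014 ≡ 1).
Multiplying both sides by 53: x ≡ 53·59 = 3127 ≡ 16 (mod 61).

16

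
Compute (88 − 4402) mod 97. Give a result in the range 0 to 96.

Dividing 4402 by 97 gives quotient 45 and remainder 37.
(88 − 37) mod 97 = 51.

51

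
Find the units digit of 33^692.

1

Powers of 3 mod 10 repeat with period 4: 3, 9, 7, 1.
692 leaves remainder 0 on division by 4, so 33^692 ends in 1.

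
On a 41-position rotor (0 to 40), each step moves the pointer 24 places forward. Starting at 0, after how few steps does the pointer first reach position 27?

The inverse of 24 mod 41 is 12 (since 24·12 = 288 ≡ 1).
So x ≡ 12·27 = 324 ≡ 37 (mod 41).
Check: 24·37 = 888 = 21·41 + 27.

37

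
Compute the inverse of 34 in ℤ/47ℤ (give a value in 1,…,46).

47 = 1·34 + 13
34 = 2·13 + 8
13 = 1·8 + 5
8 = 1·5 + 3
5 = 1·3 + 2
3 = 1·2 + 1
2 = 2·1 + 0
Back-substituting gives 34·18 ≡ 1 (mod 47).

18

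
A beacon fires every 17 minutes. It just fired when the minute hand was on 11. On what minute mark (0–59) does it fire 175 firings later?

175·17 = 2975.
Dividing 2975 by 60 gives quotient 49 and remainder 35.
(11 + 35) mod 60 = 46.

46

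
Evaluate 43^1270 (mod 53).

28

Square-and-reduce mod 53: 43^1≡43, 43^2≡47, 43^4≡36, 43^8≡24, 43^16≡46, 43^32≡49, 43^64≡16, 43^128≡44, 43^256≡28, 43^512≡42, 43^1024≡15.
Since 1270 = 2 + 4 + 16 + 32 + 64 + 128 + 1024 in binary, 43^1270 ≡ 47·36·46·49·16·44·15 ≡ 28 (mod 53).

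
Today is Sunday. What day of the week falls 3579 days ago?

Dividing 3579 by 7 gives quotient 511 and remainder 2.
Sunday − 2 days → Friday.

Friday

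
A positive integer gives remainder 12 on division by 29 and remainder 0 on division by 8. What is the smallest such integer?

Since 8·11 ≡ 1 (mod 29), take x = 0 + 8·((12−0)·11 mod 29) = 0 + 8·16 = 128.
Check: 128 mod 29 = 12, 128 mod 8 = 0.

128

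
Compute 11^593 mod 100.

Successive squares of 11 mod 100: 11^1≡11, 11^2≡21, 11^4≡41, 11^8≡81, 11^16≡61, 11^32≡21, 11^64≡41, 11^128≡81, 11^256≡61, 11^512≡21.
Since 593 = 1 + 16 + 64 + 512 in binary, 11^593 ≡ 11·61·41·21 ≡ 31 (mod 100).

31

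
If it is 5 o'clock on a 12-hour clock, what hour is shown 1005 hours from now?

2

1005 mod 12 = 9 (since 83·12 = 996).
5 + 9 → 2 on a 12-hour dial.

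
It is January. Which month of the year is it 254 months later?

254 = 21·12 + 2, so 254 mod 12 = 2.
January + 2 months → March.

March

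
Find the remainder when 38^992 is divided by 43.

14

Square-and-reduce mod 43: 38^1≡38, 38^2≡25, 38^4≡23, 38^8≡13, 38^16≡40, 38^32≡9, 38^64≡38, 38^128≡25, 38^256≡23, 38^512≡13.
Since 992 = 32 + 64 + 128 + 256 + 512 in binary, 38^992 ≡ 9·38·25·23·13 ≡ 14 (mod 43).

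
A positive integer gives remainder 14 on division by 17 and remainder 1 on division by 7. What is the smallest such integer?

x ≡ 1 (mod 7) gives x ∈ {1, 8, 15, 22, 29, 36, 43, 50, …}.
The first of these with x mod 17 = 14 is 99.

99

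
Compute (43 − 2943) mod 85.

2943 − 34·85 = 53, so 2943 ≡ 53 (mod 85).
(43 − 53) mod 85 = 75.

75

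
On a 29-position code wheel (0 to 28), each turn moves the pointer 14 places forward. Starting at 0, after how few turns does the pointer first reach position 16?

14⁻¹ ≡ 27 (mod 29) because 14·27 = 378 = 13·29 + 1.
Multiplying both sides by 27: x ≡ 27·16 = 432 ≡ 26 (mod 29).
Check: 14·26 = 364 = 12·29 + 16.

26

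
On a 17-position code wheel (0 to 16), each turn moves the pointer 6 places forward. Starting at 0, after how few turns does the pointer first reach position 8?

6⁻¹ ≡ 3 (mod 17) because 6·3 = 18 = 1·17 + 1.
So x ≡ 3·8 = 24 ≡ 7 (mod 17).

7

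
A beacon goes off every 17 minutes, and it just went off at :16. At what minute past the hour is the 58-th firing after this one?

58·17 = 986.
Dividing 986 by 60 gives quotient 16 and remainder 26.
(16 + 26) mod 60 = 42.

42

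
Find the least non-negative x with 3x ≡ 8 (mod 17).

3⁻¹ ≡ 6 (mod 17) because 3·6 = 18 = 1·17 + 1.
Multiplying both sides by 6: x ≡ 6·8 = 48 ≡ 14 (mod 17).

14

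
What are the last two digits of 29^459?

Successive squares of 29 mod 100: 29^1≡29, 29^2≡41, 29^4≡81, 29^8≡61, 29^16≡21, 29^32≡41, 29^64≡81, 29^128≡61, 29^256≡21.
Since 459 = 1 + 2 + 8 + 64 + 128 + 256 in binary, 29^459 ≡ 29·41·61·81·61·21 ≡ 69 (mod 100).

69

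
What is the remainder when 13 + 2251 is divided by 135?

2251 = 16·135 + 91, so 2251 mod 135 = 91.
(13 + 91) mod 135 = 104.

104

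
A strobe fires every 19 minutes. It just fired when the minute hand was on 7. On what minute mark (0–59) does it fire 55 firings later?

32

55·19 = 1045.
1045 mod 60 = 25 (since 17·60 = 1020).
(7 + 25) mod 60 = 32.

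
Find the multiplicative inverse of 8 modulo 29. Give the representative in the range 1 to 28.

11

29 = 3·8 + 5
8 = 1·5 + 3
5 = 1·3 + 2
3 = 1·2 + 1
2 = 2·1 + 0
Back-substituting gives 8·11 ≡ 1 (mod 29).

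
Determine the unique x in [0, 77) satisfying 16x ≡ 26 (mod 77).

69

The inverse of 16 mod 77 is 53 (since 16·53 = 848 ≡ 1).
So x ≡ 53·26 = 1378 ≡ 69 (mod 77).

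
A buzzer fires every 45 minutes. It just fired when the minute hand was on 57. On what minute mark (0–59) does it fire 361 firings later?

361·45 = 16245.
Dividing 16245 by 60 gives quotient 270 and remainder 45.
(57 + 45) mod 60 = 42.

42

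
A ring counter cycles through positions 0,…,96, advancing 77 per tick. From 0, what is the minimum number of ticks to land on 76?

77⁻¹ ≡ 63 (mod 97) because 77·63 = 4851 = 50·97 + 1.
So x ≡ 63·76 = 4788 ≡ 35 (mod 97).
Check: 77·35 = 2695 = 27·97 + 76.

35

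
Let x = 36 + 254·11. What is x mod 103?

254·11 = 2794.
2794 = 27·103 + 13, so 2794 mod 103 = 13.
(36 + 13) mod 103 = 49.

49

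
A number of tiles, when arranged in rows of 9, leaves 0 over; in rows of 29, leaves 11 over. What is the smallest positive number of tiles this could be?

x ≡ 0 (mod 9) gives x ∈ {0, 9, 18, 27, 36, 45, 54, 63, …}.
The first of these with x mod 29 = 11 is 243.

243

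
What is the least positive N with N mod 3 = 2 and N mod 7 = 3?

x ≡ 2 (mod 3) gives x ∈ {2, 5, 8, 11, 14, 17}.
The first of these with x mod 7 = 3 is 17.

17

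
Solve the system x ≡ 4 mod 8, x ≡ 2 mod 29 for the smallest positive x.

x ≡ 4 (mod 8) gives x ∈ {4, 12, 20, 28, 36, 44, 52, 60}.
The first of these with x mod 29 = 2 is 60.

60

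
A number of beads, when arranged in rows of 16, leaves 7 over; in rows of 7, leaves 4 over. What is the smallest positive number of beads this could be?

39

Since 7·7 ≡ 1 (mod 16), take x = 4 + 7·((7−4)·7 mod 16) = 4 + 7·5 = 39.
Check: 39 mod 16 = 7, 39 mod 7 = 4.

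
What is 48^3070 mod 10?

4

Last digits of 8^n: 8, 4, 2, 6 (period 4).
3070 mod 4 = 2, so the last digit matches 8^2 = 4.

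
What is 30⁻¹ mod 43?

33

43 = 1·30 + 13
30 = 2·13 + 4
13 = 3·4 + 1
4 = 4·1 + 0
Back-substituting gives 30·33 ≡ 1 (mod 43).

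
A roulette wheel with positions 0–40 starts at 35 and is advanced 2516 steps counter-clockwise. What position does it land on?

20

2516 mod 41 = 15 (since 61·41 = 2501).
(35 − 15) mod 41 = 20.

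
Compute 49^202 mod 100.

1

Square-and-reduce mod 100: 49^1≡49, 49^2≡1, 49^4≡1, 49^8≡1, 49^16≡1, 49^32≡1, 49^64≡1, 49^128≡1.
202 = 2 + 8 + 64 + 128, so 49^202 ≡ 1·1·1·1 ≡ 1 (mod 100).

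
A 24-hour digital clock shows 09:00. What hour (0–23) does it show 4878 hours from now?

4878 mod 24 = 6 (since 203·24 = 4872).
(9 + 6) mod 24 = 15.

15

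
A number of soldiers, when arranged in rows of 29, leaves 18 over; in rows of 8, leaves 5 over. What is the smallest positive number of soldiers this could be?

Since 8·11 ≡ 1 (mod 29), take x = 5 + 8·((18−5)·11 mod 29) = 5 + 8·27 = 221.
Check: 221 mod 29 = 18, 221 mod 8 = 5.

221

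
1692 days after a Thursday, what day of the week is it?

Tuesday

1692 = 241·7 + 5, so 1692 mod 7 = 5.
Thursday + 5 days → Tuesday.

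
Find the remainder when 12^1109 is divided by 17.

3

Successive squares of 12 mod 17: 12^1≡12, 12^2≡8, 12^4≡13, 12^8≡16, 12^16≡1, 12^32≡1, 12^64≡1, 12^128≡1, 12^256≡1, 12^512≡1, 12^1024≡1.
Since 1109 = 1 + 4 + 16 + 64 + 1024 in binary, 12^1109 ≡ 12·13·1·1·1 ≡ 3 (mod 17).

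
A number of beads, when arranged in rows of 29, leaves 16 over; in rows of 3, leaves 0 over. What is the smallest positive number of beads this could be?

45

Since 3·10 ≡ 1 (mod 29), take x = 0 + 3·((16−0)·10 mod 29) = 0 + 3·15 = 45.
Check: 45 mod 29 = 16, 45 mod 3 = 0.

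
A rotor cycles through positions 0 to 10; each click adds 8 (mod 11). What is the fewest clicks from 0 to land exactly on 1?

7

11 = 1·8 + 3
8 = 2·3 + 2
3 = 1·2 + 1
2 = 2·1 + 0
Back-substituting gives 8·7 ≡ 1 (mod 11).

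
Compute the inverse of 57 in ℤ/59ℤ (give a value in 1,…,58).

29

57·29 = 1653 = 28·59 + 1, so 57⁻¹ ≡ 29 (mod 59).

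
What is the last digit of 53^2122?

9

Last digits of 3^n: 3, 9, 7, 1 (period 4).
2122 leaves remainder 2 on division by 4, so 53^2122 ends in 9.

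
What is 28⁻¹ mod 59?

19

59 = 2·28 + 3
28 = 9·3 + 1
3 = 3·1 + 0
Back-substituting gives 28·19 ≡ 1 (mod 59).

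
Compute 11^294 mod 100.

By repeated squaring mod 100: 11^1≡11, 11^2≡21, 11^4≡41, 11^8≡81, 11^16≡61, 11^32≡21, 11^64≡41, 11^128≡81, 11^256≡61.
294 = 2 + 4 + 32 + 256, so 11^294 ≡ 21·41·21·61 ≡ 41 (mod 100).

41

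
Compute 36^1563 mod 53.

By repeated squaring mod 53: 36^1≡36, 36^2≡24, 36^4≡46, 36^8≡49, 36^16≡16, 36^32≡44, 36^64≡28, 36^128≡42, 36^256≡15, 36^512≡13, 36^1024≡10.
Since 1563 = 1 + 2 + 8 + 16 + 512 + 1024 in binary, 36^1563 ≡ 36·24·49·16·13·10 ≡ 16 (mod 53).

16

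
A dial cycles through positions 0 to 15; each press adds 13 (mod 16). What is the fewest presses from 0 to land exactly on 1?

16 = 1·13 + 3
13 = 4·3 + 1
3 = 3·1 + 0
Back-substituting gives 13·5 ≡ 1 (mod 16).

5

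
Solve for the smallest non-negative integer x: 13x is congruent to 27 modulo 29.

11

13⁻¹ ≡ 9 (mod 29) because 13·9 = 117 = 4·29 + 1.
So x ≡ 9·27 = 243 ≡ 11 (mod 29).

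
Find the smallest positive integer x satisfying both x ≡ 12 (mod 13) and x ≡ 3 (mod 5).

x ≡ 3 (mod 5) gives x ∈ {3, 8, 13, 18, 23, 28, 33, 38}.
The first of these with x mod 13 = 12 is 38.

38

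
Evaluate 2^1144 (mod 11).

By repeated squaring mod 11: 2^1≡2, 2^2≡4, 2^4≡5, 2^8≡3, 2^16≡9, 2^32≡4, 2^64≡5, 2^128≡3, 2^256≡9, 2^512≡4, 2^1024≡5.
1144 = 8 + 16 + 32 + 64 + 1024, so 2^1144 ≡ 3·9·4·5·5 ≡ 5 (mod 11).

5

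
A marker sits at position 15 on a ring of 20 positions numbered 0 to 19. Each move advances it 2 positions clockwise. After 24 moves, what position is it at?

24·2 = 48.
48 = 2·20 + 8, so 48 mod 20 = 8.
(15 + 8) mod 20 = 3.

3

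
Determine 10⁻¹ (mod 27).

27 = 2·10 + 7
10 = 1·7 + 3
7 = 2·3 + 1
3 = 3·1 + 0
Back-substituting gives 10·19 ≡ 1 (mod 27).

19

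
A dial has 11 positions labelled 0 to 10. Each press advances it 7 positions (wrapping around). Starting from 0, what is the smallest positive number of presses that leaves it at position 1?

8

7·8 = 56 = 5·11 + 1, so 7⁻¹ ≡ 8 (mod 11).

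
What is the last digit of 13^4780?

1

Powers of 3 mod 10 repeat with period 4: 3, 9, 7, 1.
4780 leaves remainder 0 on division by 4, so 13^4780 ends in 1.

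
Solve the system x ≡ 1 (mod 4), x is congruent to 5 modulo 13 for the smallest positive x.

5

x ≡ 1 (mod 4) gives x ∈ {1, 5}.
The first of these with x mod 13 = 5 is 5.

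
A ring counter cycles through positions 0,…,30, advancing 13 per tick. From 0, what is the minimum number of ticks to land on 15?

25

13⁻¹ ≡ 12 (mod 31) because 13·12 = 156 = 5·31 + 1.
So x ≡ 12·15 = 180 ≡ 25 (mod 31).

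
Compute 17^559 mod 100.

53

Successive squares of 17 mod 100: 17^1≡17, 17^2≡89, 17^4≡21, 17^8≡41, 17^16≡81, 17^32≡61, 17^64≡21, 17^128≡41, 17^256≡81, 17^512≡61.
559 = 1 + 2 + 4 + 8 + 32 + 512, so 17^559 ≡ 17·89·21·41·61·61 ≡ 53 (mod 100).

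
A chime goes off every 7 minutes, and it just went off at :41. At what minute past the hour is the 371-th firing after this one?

58

371·7 = 2597.
2597 = 43·60 + 17, so 2597 mod 60 = 17.
(41 + 17) mod 60 = 58.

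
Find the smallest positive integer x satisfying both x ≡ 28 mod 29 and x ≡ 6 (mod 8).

86

x ≡ 6 (mod 8) gives x ∈ {6, 14, 22, 30, 38, 46, 54, 62, …}.
The first of these with x mod 29 = 28 is 86.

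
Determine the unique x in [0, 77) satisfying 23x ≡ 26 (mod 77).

48

The inverse of 23 mod 77 is 67 (since 23·67 = 1541 ≡ 1).
Multiplying both sides by 67: x ≡ 67·26 = 1742 ≡ 48 (mod 77).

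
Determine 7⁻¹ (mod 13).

13 = 1·7 + 6
7 = 1·6 + 1
6 = 6·1 + 0
Back-substituting gives 7·2 ≡ 1 (mod 13).

2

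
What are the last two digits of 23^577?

Square-and-reduce mod 100: 23^1≡23, 23^2≡29, 23^4≡41, 23^8≡81, 23^16≡61, 23^32≡21, 23^64≡41, 23^128≡81, 23^256≡61, 23^512≡21.
Since 577 = 1 + 64 + 512 in binary, 23^577 ≡ 23·41·21 ≡ 3 (mod 100).

03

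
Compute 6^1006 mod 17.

Square-and-reduce mod 17: 6^1≡6, 6^2≡2, 6^4≡4, 6^8≡16, 6^16≡1, 6^32≡1, 6^64≡1, 6^128≡1, 6^256≡1, 6^512≡1.
1006 = 2 + 4 + 8 + 32 + 64 + 128 + 256 + 512, so 6^1006 ≡ 2·4·16·1·1·1·1·1 ≡ 9 (mod 17).

9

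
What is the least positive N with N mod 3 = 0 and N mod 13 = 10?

36

Since 13·1 ≡ 1 (mod 3), take x = 10 + 13·((0−10)·1 mod 3) = 10 + 13·2 = 36.
Check: 36 mod 3 = 0, 36 mod 13 = 10.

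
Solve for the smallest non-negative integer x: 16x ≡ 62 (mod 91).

38

16⁻¹ ≡ 74 (mod 91) because 16·74 = 1184 = 13·91 + 1.
Multiplying both sides by 74: x ≡ 74·62 = 4588 ≡ 38 (mod 91).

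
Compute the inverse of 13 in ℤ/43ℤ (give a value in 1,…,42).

10

43 = 3·13 + 4
13 = 3·4 + 1
4 = 4·1 + 0
Back-substituting gives 13·10 ≡ 1 (mod 43).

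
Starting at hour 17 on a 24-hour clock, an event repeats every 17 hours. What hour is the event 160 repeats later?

1

160·17 = 2720.
Dividing 2720 by 24 gives quotient 113 and remainder 8.
(17 + 8) mod 24 = 1.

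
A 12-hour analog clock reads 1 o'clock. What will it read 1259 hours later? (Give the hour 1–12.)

12

Dividing 1259 by 12 gives quotient 104 and remainder 11.
1 + 11 → 12 on a 12-hour dial.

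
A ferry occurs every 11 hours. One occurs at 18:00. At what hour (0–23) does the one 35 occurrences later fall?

19

35·11 = 385.
385 mod 24 = 1 (since 16·24 = 384).
(18 + 1) mod 24 = 19.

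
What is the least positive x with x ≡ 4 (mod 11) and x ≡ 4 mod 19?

4

Since 19·7 ≡ 1 (mod 11), take x = 4 + 19·((4−4)·7 mod 11) = 4 + 19·0 = 4.
Check: 4 mod 11 = 4, 4 mod 19 = 4.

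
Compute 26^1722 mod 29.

Successive squares of 26 mod 29: 26^1≡26, 26^2≡9, 26^4≡23, 26^8≡7, 26^16≡20, 26^32≡23, 26^64≡7, 26^128≡20, 26^256≡23, 26^512≡7, 26^1024≡20.
1722 = 2 + 8 + 16 + 32 + 128 + 512 + 1024, so 26^1722 ≡ 9·7·20·23·20·7·20 ≡ 28 (mod 29).

28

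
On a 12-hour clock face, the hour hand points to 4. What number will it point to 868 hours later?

8

868 − 72·12 = 4, so 868 ≡ 4 (mod 12).
4 + 4 → 8 on a 12-hour dial.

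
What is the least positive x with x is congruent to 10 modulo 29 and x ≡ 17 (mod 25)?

242

x ≡ 17 (mod 25) gives x ∈ {17, 42, 67, 92, 117, 142, 167, 192, …}.
The first of these with x mod 29 = 10 is 242.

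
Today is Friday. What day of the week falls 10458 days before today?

10458 mod 7 = 0 (since 1494·7 = 10458).
Friday − 0 days → Friday.

Friday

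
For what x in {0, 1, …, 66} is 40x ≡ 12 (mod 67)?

7

40⁻¹ ≡ 62 (mod 67) because 40·62 = 2480 = 37·67 + 1.
Multiplying both sides by 62: x ≡ 62·12 = 744 ≡ 7 (mod 67).
Check: 40·7 = 280 = 4·67 + 12.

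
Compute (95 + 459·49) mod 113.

99

459·49 = 22491.
22491 = 199·113 + 4, so 22491 mod 113 = 4.
(95 + 4) mod 113 = 99.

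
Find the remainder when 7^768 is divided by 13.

Successive squares of 7 mod 13: 7^1≡7, 7^2≡10, 7^4≡9, 7^8≡3, 7^16≡9, 7^32≡3, 7^64≡9, 7^128≡3, 7^256≡9, 7^512≡3.
Since 768 = 256 + 512 in binary, 7^768 ≡ 9·3 ≡ 1 (mod 13).

1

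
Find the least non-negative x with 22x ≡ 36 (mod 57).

12

The inverse of 22 mod 57 is 13 (since 22·13 = 286 ≡ 1).
Multiplying both sides by 13: x ≡ 13·36 = 468 ≡ 12 (mod 57).
Check: 22·12 = 264 = 4·57 + 36.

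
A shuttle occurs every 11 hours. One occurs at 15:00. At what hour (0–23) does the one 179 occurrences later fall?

179·11 = 1969.
1969 mod 24 = 1 (since 82·24 = 1968).
(15 + 1) mod 24 = 16.

16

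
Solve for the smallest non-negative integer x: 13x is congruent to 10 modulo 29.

13⁻¹ ≡ 9 (mod 29) because 13·9 = 117 = 4·29 + 1.
So x ≡ 9·10 = 90 ≡ 3 (mod 29).
Check: 13·3 = 39 = 1·29 + 10.

3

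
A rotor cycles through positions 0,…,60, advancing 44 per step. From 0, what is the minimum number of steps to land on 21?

49

The inverse of 44 mod 61 is 43 (since 44·43 = 1892 ≡ 1).
Multiplying both sides by 43: x ≡ 43·21 = 903 ≡ 49 (mod 61).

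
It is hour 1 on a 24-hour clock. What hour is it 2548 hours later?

2548 = 106·24 + 4, so 2548 mod 24 = 4.
(1 + 4) mod 24 = 5.

5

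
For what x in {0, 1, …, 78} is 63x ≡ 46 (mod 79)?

7

63⁻¹ ≡ 74 (mod 79) because 63·74 = 4662 = 59·79 + 1.
So x ≡ 74·46 = 3404 ≡ 7 (mod 79).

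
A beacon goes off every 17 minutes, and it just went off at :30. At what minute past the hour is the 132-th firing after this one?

132·17 = 2244.
Dividing 2244 by 60 gives quotient 37 and remainder 24.
(30 + 24) mod 60 = 54.

54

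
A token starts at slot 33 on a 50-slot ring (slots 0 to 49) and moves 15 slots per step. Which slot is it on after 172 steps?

13

172·15 = 2580.
2580 mod 50 = 30 (since 51·50 = 2550).
(33 + 30) mod 50 = 13.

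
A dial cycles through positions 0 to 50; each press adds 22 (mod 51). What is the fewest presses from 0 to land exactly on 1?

7

22·7 = 154 = 3·51 + 1, so 22⁻¹ ≡ 7 (mod 51).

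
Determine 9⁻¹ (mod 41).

41 = 4·9 + 5
9 = 1·5 + 4
5 = 1·4 + 1
4 = 4·1 + 0
Back-substituting gives 9·32 ≡ 1 (mod 41).

32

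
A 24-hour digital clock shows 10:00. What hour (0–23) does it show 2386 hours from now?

20

2386 = 99·24 + 10, so 2386 mod 24 = 10.
(10 + 10) mod 24 = 20.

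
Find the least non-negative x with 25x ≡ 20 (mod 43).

25⁻¹ ≡ 31 (mod 43) because 25·31 = 775 = 18·43 + 1.
Multiplying both sides by 31: x ≡ 31·20 = 620 ≡ 18 (mod 43).

18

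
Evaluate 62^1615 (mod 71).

23

Successive squares of 62 mod 71: 62^1≡62, 62^2≡10, 62^4≡29, 62^8≡60, 62^16≡50, 62^32≡15, 62^64≡12, 62^128≡2, 62^256≡4, 62^512≡16, 62^1024≡43.
1615 = 1 + 2 + 4 + 8 + 64 + 512 + 1024, so 62^1615 ≡ 62·10·29·60·12·16·43 ≡ 23 (mod 71).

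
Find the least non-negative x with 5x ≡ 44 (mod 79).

72

The inverse of 5 mod 79 is 16 (since 5·16 = 80 ≡ 1).
Multiplying both sides by 16: x ≡ 16·44 = 704 ≡ 72 (mod 79).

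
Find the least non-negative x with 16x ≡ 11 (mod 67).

30

The inverse of 16 mod 67 is 21 (since 16·21 = 336 ≡ 1).
So x ≡ 21·11 = 231 ≡ 30 (mod 67).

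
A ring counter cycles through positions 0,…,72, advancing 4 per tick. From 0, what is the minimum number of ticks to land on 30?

44

4⁻¹ ≡ 55 (mod 73) because 4·55 = 220 = 3·73 + 1.
So x ≡ 55·30 = 1650 ≡ 44 (mod 73).
Check: 4·44 = 176 = 2·73 + 30.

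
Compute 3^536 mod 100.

By repeated squaring mod 100: 3^1≡3, 3^2≡9, 3^4≡81, 3^8≡61, 3^16≡21, 3^32≡41, 3^64≡81, 3^128≡61, 3^256≡21, 3^512≡41.
536 = 8 + 16 + 512, so 3^536 ≡ 61·21·41 ≡ 21 (mod 100).

21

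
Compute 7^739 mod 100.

43

By repeated squaring mod 100: 7^1≡7, 7^2≡49, 7^4≡1, 7^8≡1, 7^16≡1, 7^32≡1, 7^64≡1, 7^128≡1, 7^256≡1, 7^512≡1.
Since 739 = 1 + 2 + 32 + 64 + 128 + 512 in binary, 7^739 ≡ 7·49·1·1·1·1 ≡ 43 (mod 100).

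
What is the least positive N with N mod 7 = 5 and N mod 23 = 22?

68

Since 23·4 ≡ 1 (mod 7), take x = 22 + 23·((5−22)·4 mod 7) = 22 + 23·2 = 68.
Check: 68 mod 7 = 5, 68 mod 23 = 22.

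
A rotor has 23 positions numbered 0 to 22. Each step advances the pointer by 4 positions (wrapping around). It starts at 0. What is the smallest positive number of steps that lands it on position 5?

7

4⁻¹ ≡ 6 (mod 23) because 4·6 = 24 = 1·23 + 1.
Multiplying both sides by 6: x ≡ 6·5 = 30 ≡ 7 (mod 23).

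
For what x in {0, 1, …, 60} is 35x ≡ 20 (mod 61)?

The inverse of 35 mod 61 is 7 (since 35·7 = 245 ≡ 1).
So x ≡ 7·20 = 140 ≡ 18 (mod 61).

18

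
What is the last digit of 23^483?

Last digits of 3^n: 3, 9, 7, 1 (period 4).
483 mod 4 = 3, so the last digit matches 3^3 = 7.

7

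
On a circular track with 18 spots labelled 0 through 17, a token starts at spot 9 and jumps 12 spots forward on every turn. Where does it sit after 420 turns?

420·12 = 5040.
Dividing 5040 by 18 gives quotient 280 and remainder 0.
(9 + 0) mod 18 = 9.

9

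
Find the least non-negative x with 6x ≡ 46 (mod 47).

39

6⁻¹ ≡ 8 (mod 47) because 6·8 = 48 = 1·47 + 1.
Multiplying both sides by 8: x ≡ 8·46 = 368 ≡ 39 (mod 47).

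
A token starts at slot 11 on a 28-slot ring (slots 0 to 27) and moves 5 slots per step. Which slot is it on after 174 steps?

13

174·5 = 870.
870 − 31·28 = 2, so 870 ≡ 2 (mod 28).
(11 + 2) mod 28 = 13.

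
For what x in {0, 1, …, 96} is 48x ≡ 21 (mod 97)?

48⁻¹ ≡ 95 (mod 97) because 48·95 = 4560 = 47·97 + 1.
Multiplying both sides by 95: x ≡ 95·21 = 1995 ≡ 55 (mod 97).

55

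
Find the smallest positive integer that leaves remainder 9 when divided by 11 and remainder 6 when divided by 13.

97

x ≡ 9 (mod 11) gives x ∈ {9, 20, 31, 42, 53, 64, 75, 86, …}.
The first of these with x mod 13 = 6 is 97.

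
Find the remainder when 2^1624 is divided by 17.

Square-and-reduce mod 17: 2^1≡2, 2^2≡4, 2^4≡16, 2^8≡1, 2^16≡1, 2^32≡1, 2^64≡1, 2^128≡1, 2^256≡1, 2^512≡1, 2^1024≡1.
1624 = 8 + 16 + 64 + 512 + 1024, so 2^1624 ≡ 1·1·1·1·1 ≡ 1 (mod 17).

1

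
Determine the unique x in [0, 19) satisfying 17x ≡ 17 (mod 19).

17⁻¹ ≡ 9 (mod 19) because 17·9 = 153 = 8·19 + 1.
So x ≡ 9·17 = 153 ≡ 1 (mod 19).

1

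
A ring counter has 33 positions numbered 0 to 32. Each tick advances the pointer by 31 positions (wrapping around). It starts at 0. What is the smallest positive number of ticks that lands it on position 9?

31⁻¹ ≡ 16 (mod 33) because 31·16 = 496 = 15·33 + 1.
So x ≡ 16·9 = 144 ≡ 12 (mod 33).

12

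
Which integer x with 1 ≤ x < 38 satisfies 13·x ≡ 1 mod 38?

38 = 2·13 + 12
13 = 1·12 + 1
12 = 12·1 + 0
Back-substituting gives 13·3 ≡ 1 (mod 38).

3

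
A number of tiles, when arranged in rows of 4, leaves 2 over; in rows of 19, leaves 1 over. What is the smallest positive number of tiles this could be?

58

Since 19·3 ≡ 1 (mod 4), take x = 1 + 19·((2−1)·3 mod 4) = 1 + 19·3 = 58.
Check: 58 mod 4 = 2, 58 mod 19 = 1.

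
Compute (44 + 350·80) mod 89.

9

350·80 = 28000.
28000 mod 89 = 54 (since 314·89 = 27946).
(44 + 54) mod 89 = 9.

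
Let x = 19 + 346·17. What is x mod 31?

346·17 = 5882.
5882 mod 31 = 23 (since 189·31 = 5859).
(19 + 23) mod 31 = 11.

11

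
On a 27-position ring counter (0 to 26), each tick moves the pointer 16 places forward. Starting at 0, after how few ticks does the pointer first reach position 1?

22

The inverse of 16 mod 27 is 22 (since 16·22 = 352 ≡ 1).
Multiplying both sides by 22: x ≡ 22·1 = 22 ≡ 22 (mod 27).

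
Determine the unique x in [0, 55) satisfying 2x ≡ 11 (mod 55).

2⁻¹ ≡ 28 (mod 55) because 2·28 = 56 = 1·55 + 1.
Multiplying both sides by 28: x ≡ 28·11 = 308 ≡ 33 (mod 55).

33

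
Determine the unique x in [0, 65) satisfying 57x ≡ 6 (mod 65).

48

The inverse of 57 mod 65 is 8 (since 57·8 = 456 ≡ 1).
Multiplying both sides by 8: x ≡ 8·6 = 48 ≡ 48 (mod 65).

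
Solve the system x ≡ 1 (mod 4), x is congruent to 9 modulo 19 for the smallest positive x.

x ≡ 1 (mod 4) gives x ∈ {1, 5, 9}.
The first of these with x mod 19 = 9 is 9.

9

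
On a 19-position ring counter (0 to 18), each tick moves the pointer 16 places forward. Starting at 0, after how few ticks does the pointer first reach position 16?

16⁻¹ ≡ 6 (mod 19) because 16·6 = 96 = 5·19 + 1.
Multiplying both sides by 6: x ≡ 6·16 = 96 ≡ 1 (mod 19).

1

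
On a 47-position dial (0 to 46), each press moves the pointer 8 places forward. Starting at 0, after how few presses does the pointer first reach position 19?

20

8⁻¹ ≡ 6 (mod 47) because 8·6 = 48 = 1·47 + 1.
Multiplying both sides by 6: x ≡ 6·19 = 114 ≡ 20 (mod 47).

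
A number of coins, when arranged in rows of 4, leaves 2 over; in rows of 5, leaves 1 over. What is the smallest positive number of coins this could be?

x ≡ 2 (mod 4) gives x ∈ {2, 6}.
The first of these with x mod 5 = 1 is 6.

6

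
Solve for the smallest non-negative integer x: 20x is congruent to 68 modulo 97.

20⁻¹ ≡ 34 (mod 97) because 20·34 = 680 = 7·97 + 1.
So x ≡ 34·68 = 2312 ≡ 81 (mod 97).

81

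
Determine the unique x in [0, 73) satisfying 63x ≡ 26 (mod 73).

63⁻¹ ≡ 51 (mod 73) because 63·51 = 3213 = 44·73 + 1.
Multiplying both sides by 51: x ≡ 51·26 = 1326 ≡ 12 (mod 73).

12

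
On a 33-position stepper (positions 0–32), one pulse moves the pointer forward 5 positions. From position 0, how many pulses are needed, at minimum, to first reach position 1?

33 = 6·5 + 3
5 = 1·3 + 2
3 = 1·2 + 1
2 = 2·1 + 0
Back-substituting gives 5·20 ≡ 1 (mod 33).

20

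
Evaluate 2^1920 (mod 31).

Square-and-reduce mod 31: 2^1≡2, 2^2≡4, 2^4≡16, 2^8≡8, 2^16≡2, 2^32≡4, 2^64≡16, 2^128≡8, 2^256≡2, 2^512≡4, 2^1024≡16.
Since 1920 = 128 + 256 + 512 + 1024 in binary, 2^1920 ≡ 8·2·4·16 ≡ 1 (mod 31).

1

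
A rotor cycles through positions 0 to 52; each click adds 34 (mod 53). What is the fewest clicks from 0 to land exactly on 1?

39

53 = 1·34 + 19
34 = 1·19 + 15
19 = 1·15 + 4
15 = 3·4 + 3
4 = 1·3 + 1
3 = 3·1 + 0
Back-substituting gives 34·39 ≡ 1 (mod 53).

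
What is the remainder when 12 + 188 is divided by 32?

188 mod 32 = 28 (since 5·32 = 160).
(12 + 28) mod 32 = 8.

8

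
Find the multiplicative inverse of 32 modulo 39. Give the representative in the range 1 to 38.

11

32·11 = 352 = 9·39 + 1, so 32⁻¹ ≡ 11 (mod 39).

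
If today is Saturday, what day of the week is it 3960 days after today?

Thursday

3960 mod 7 = 5 (since 565·7 = 3955).
Saturday + 5 days → Thursday.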